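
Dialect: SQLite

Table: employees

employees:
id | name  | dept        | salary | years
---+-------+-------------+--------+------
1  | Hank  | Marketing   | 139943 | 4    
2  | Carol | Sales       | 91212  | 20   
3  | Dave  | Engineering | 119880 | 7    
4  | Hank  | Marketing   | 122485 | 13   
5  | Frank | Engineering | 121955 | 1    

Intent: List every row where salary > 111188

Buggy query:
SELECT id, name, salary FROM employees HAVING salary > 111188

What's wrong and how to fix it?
Bug: HAVING filters the output of aggregation, but this query has no GROUP BY and no aggregate functions, so SQLite rejects it (HAVING clause on a non-aggregate query); the condition here is per row

Fix: Use WHERE for row-level filtering

Corrected query:
SELECT id, name, salary FROM employees WHERE salary > 111188

Result:
id | name  | salary
---+-------+-------
1  | Hank  | 139943
3  | Dave  | 119880
4  | Hank  | 122485
5  | Frank | 121955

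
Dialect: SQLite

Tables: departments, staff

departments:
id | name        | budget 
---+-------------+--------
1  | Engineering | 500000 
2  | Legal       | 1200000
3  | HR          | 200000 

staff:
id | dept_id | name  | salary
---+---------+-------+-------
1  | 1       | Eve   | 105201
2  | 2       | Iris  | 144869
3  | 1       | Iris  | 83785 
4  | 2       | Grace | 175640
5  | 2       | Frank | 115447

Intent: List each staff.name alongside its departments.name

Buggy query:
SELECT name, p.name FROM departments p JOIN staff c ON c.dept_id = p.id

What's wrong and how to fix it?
Bug: 'name' exists in both joined tables, so the database can't tell which one is meant

Fix: Qualify the column with its table alias (c.name)

Corrected query:
SELECT c.name, p.name FROM departments p JOIN staff c ON c.dept_id = p.id

Result:
name  | name       
------+------------
Eve   | Engineering
Iris  | Legal      
Iris  | Engineering
Grace | Legal      
Frank | Legal      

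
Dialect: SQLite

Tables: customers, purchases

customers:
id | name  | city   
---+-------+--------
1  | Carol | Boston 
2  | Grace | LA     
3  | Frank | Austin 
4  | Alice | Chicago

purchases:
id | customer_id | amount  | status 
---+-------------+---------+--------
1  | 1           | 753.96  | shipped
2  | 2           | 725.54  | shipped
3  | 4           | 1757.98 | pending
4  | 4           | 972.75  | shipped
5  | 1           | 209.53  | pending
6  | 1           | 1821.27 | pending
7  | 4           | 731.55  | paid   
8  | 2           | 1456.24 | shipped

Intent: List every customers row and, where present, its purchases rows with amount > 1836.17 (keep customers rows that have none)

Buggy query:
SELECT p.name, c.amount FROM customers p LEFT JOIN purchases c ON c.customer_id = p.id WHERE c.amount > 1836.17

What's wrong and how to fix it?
Bug: A WHERE condition on the right-hand table after LEFT JOIN drops unmatched parents

Fix: Put 'c.amount > 1836.17' in the JOIN's ON clause instead of WHERE

Corrected query:
SELECT p.name, c.amount FROM customers p LEFT JOIN purchases c ON c.customer_id = p.id AND c.amount > 1836.17

Result:
name  | amount
------+-------
Carol | NULL  
Grace | NULL  
Frank | NULL  
Alice | NULL  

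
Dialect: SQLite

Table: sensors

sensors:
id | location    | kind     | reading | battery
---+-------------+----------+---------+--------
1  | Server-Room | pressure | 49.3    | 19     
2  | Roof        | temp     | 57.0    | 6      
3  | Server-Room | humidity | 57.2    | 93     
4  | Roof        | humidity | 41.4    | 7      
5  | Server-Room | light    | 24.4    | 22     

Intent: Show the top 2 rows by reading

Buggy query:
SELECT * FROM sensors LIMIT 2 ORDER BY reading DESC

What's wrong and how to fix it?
Bug: ORDER BY cannot follow LIMIT; LIMIT is the final clause

Fix: Swap the clauses: ORDER BY first, then LIMIT

Corrected query:
SELECT * FROM sensors ORDER BY reading DESC LIMIT 2

Result:
id | location    | kind     | reading | battery
---+-------------+----------+---------+--------
3  | Server-Room | humidity | 57.2    | 93     
2  | Roof        | temp     | 57      | 6      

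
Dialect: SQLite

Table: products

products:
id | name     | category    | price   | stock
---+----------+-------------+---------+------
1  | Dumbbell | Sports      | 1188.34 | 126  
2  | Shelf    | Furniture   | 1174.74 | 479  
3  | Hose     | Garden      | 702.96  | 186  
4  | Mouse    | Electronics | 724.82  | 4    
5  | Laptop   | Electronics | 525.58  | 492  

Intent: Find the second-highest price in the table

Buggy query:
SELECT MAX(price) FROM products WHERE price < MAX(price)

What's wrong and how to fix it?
Bug: The inner MAX is an aggregate inside WHERE, which is not allowed

Fix: Put the inner MAX in a scalar subquery

Corrected query:
SELECT MAX(price) FROM products WHERE price < (SELECT MAX(price) FROM products)

Result:
MAX(price)
----------
1174.74   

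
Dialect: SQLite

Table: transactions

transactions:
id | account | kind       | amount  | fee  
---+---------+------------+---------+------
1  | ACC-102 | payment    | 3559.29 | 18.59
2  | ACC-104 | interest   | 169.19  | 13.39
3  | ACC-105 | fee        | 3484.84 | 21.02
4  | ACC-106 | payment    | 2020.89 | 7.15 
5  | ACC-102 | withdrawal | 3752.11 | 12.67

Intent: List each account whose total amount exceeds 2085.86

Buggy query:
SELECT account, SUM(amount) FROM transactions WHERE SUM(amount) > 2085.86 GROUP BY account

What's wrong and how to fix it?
Bug: WHERE runs before GROUP BY, so aggregates aren't available there

Fix: Move the aggregate condition to a HAVING clause

Corrected query:
SELECT account, SUM(amount) FROM transactions GROUP BY account HAVING SUM(amount) > 2085.86

Result:
account | SUM(amount)
--------+------------
ACC-102 | 7311.4     
ACC-105 | 3484.84    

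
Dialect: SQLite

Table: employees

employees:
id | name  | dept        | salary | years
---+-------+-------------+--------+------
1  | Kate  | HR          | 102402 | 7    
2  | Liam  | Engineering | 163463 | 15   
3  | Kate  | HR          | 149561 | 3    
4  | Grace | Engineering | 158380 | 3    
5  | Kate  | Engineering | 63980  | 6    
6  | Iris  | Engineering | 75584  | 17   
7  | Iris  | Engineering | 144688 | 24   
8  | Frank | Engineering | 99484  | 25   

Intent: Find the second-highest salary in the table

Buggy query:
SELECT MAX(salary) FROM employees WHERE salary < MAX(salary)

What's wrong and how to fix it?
Bug: MAX(salary) on the right of the comparison is an aggregate-in-WHERE error

Fix: Put the inner MAX in a scalar subquery

Corrected query:
SELECT MAX(salary) FROM employees WHERE salary < (SELECT MAX(salary) FROM employees)

Result:
MAX(salary)
-----------
158380     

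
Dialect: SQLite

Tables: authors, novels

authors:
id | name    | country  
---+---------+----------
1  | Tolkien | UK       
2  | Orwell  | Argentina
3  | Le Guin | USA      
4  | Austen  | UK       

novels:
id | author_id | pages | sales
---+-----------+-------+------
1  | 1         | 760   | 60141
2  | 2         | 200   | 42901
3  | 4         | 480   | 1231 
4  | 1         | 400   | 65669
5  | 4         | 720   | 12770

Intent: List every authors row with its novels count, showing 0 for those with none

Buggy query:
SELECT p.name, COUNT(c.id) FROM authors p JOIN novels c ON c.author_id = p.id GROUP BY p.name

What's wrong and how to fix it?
Bug: INNER JOIN drops authors rows that have no matching novels rows

Fix: Switch to LEFT JOIN to retain unmatched parent rows

Corrected query:
SELECT p.name, COUNT(c.id) FROM authors p LEFT JOIN novels c ON c.author_id = p.id GROUP BY p.name

Result:
name    | COUNT(c.id)
--------+------------
Austen  | 2          
Le Guin | 0          
Orwell  | 1          
Tolkien | 2          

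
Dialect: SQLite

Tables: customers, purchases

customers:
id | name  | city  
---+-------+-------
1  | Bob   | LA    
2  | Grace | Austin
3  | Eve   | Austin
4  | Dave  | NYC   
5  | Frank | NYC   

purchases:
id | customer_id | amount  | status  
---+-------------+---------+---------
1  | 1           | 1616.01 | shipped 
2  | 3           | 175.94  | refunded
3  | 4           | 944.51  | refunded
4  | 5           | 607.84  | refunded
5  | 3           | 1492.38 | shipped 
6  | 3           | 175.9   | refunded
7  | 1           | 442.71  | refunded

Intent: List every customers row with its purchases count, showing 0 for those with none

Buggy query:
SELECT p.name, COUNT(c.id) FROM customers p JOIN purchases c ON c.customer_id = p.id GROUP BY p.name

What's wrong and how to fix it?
Bug: An inner join excludes parents with zero children

Fix: Use LEFT JOIN so parents without children still appear (COUNT(c.id) gives 0)

Corrected query:
SELECT p.name, COUNT(c.id) FROM customers p LEFT JOIN purchases c ON c.customer_id = p.id GROUP BY p.name

Result:
name  | COUNT(c.id)
------+------------
Bob   | 2          
Dave  | 1          
Eve   | 3          
Frank | 1          
Grace | 0          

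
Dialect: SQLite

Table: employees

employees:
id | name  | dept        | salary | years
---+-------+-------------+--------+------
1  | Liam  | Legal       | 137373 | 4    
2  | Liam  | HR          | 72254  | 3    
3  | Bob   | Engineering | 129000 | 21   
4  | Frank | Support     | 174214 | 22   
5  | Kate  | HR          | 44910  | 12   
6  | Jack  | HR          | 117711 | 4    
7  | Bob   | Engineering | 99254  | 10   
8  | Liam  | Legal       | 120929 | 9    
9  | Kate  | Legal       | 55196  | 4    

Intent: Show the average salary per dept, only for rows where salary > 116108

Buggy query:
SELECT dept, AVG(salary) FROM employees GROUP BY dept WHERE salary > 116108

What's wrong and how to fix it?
Bug: Row-level WHERE must come before GROUP BY in the clause order

Fix: Place WHERE between FROM and GROUP BY

Corrected query:
SELECT dept, AVG(salary) FROM employees WHERE salary > 116108 GROUP BY dept

Result:
dept        | AVG(salary)
------------+------------
Engineering | 129000     
HR          | 117711     
Legal       | 129151     
Support     | 174214     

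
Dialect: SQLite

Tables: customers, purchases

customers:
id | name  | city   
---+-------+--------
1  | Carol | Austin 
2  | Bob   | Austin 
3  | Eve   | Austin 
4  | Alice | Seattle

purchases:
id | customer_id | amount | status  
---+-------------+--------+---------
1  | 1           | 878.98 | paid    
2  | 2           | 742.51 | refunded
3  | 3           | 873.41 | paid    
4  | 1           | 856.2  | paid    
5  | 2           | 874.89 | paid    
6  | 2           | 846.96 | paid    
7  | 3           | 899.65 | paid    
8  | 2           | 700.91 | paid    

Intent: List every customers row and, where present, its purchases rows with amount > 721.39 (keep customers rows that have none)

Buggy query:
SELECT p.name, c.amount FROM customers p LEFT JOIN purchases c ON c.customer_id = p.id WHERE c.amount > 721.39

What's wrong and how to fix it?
Bug: A WHERE condition on the right-hand table after LEFT JOIN drops unmatched parents

Fix: Move the right-table condition into the ON clause so unmatched parents are kept

Corrected query:
SELECT p.name, c.amount FROM customers p LEFT JOIN purchases c ON c.customer_id = p.id AND c.amount > 721.39

Result:
name  | amount
------+-------
Carol | 856.2 
Carol | 878.98
Bob   | 742.51
Bob   | 846.96
Bob   | 874.89
Eve   | 873.41
Eve   | 899.65
Alice | NULL  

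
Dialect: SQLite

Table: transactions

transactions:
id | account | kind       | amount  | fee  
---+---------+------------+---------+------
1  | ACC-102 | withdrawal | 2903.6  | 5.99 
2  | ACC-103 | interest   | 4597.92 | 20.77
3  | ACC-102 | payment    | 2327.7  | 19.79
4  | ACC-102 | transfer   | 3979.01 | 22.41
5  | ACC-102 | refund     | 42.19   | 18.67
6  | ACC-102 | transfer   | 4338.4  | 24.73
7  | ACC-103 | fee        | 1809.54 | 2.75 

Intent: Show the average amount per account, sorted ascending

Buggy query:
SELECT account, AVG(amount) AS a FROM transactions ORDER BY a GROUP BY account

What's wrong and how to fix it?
Bug: ORDER BY appears before GROUP BY; SQL clause order requires GROUP BY first

Fix: Move ORDER BY to the end, after GROUP BY

Corrected query:
SELECT account, AVG(amount) AS a FROM transactions GROUP BY account ORDER BY a

Result:
account | a      
--------+--------
ACC-102 | 2718.18
ACC-103 | 3203.73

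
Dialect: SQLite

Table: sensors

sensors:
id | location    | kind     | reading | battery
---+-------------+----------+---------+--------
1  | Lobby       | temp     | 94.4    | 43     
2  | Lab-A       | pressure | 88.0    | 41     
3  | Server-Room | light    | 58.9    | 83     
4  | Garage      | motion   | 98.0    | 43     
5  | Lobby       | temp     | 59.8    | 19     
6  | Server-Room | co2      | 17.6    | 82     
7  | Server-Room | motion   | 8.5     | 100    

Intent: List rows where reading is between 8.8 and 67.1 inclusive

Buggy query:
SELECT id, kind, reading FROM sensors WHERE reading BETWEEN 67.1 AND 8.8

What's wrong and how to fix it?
Bug: The bounds are reversed; BETWEEN a AND b requires a <= b to match anything

Fix: Swap the bounds so the smaller value comes first

Corrected query:
SELECT id, kind, reading FROM sensors WHERE reading BETWEEN 8.8 AND 67.1

Result:
id | kind  | reading
---+-------+--------
3  | light | 58.9   
5  | temp  | 59.8   
6  | co2   | 17.6   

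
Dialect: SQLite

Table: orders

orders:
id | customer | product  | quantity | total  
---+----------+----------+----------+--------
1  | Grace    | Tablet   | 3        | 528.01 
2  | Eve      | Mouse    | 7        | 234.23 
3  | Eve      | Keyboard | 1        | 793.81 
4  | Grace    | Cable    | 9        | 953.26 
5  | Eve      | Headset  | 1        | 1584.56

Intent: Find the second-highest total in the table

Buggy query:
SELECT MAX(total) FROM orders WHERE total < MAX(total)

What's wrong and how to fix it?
Bug: The inner MAX is an aggregate inside WHERE, which is not allowed

Fix: Put the inner MAX in a scalar subquery

Corrected query:
SELECT MAX(total) FROM orders WHERE total < (SELECT MAX(total) FROM orders)

Result:
MAX(total)
----------
953.26    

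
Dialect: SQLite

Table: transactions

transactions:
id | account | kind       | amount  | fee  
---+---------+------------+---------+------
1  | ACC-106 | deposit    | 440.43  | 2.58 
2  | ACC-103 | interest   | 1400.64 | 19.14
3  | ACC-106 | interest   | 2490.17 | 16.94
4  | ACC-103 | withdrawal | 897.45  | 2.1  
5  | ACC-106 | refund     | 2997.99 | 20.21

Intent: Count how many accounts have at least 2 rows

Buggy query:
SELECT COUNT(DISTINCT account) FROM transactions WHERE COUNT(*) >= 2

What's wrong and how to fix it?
Bug: COUNT(*) cannot appear in WHERE; the per-group count doesn't exist yet

Fix: Use a subquery that GROUPs and filters with HAVING, then count its rows

Corrected query:
SELECT COUNT(*) FROM (SELECT account FROM transactions GROUP BY account HAVING COUNT(*) >= 2)

Result:
COUNT(*)
--------
2       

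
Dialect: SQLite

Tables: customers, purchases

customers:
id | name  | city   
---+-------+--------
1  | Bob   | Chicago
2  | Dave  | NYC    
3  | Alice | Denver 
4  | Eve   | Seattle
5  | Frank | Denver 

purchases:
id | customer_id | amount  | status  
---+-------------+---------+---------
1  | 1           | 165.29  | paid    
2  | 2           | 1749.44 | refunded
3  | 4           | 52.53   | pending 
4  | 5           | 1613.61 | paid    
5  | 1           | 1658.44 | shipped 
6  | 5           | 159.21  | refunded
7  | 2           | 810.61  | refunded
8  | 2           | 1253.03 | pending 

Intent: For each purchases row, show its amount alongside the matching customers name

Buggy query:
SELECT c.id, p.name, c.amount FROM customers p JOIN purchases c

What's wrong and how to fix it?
Bug: Missing join condition: each purchases row is matched to all customers rows instead of just its own

Fix: Add ON c.customer_id = p.id to the JOIN

Corrected query:
SELECT c.id, p.name, c.amount FROM customers p JOIN purchases c ON c.customer_id = p.id

Result:
id | name  | amount 
---+-------+--------
1  | Bob   | 165.29 
2  | Dave  | 1749.44
3  | Eve   | 52.53  
4  | Frank | 1613.61
5  | Bob   | 1658.44
6  | Frank | 159.21 
7  | Dave  | 810.61 
8  | Dave  | 1253.03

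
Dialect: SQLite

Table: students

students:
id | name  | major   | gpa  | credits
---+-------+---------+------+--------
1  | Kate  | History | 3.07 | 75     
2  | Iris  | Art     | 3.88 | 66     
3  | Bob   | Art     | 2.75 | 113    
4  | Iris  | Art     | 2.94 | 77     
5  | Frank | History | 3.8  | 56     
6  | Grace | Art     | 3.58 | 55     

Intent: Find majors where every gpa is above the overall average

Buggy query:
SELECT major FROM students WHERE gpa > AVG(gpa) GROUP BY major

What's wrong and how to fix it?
Bug: WHERE evaluates per row before aggregation, so AVG() is unavailable

Fix: Use a subquery for AVG and a HAVING MIN(...) filter so the condition holds for every row in the group

Corrected query:
SELECT major FROM students GROUP BY major HAVING MIN(gpa) > (SELECT AVG(gpa) FROM students)

Result:
(no rows)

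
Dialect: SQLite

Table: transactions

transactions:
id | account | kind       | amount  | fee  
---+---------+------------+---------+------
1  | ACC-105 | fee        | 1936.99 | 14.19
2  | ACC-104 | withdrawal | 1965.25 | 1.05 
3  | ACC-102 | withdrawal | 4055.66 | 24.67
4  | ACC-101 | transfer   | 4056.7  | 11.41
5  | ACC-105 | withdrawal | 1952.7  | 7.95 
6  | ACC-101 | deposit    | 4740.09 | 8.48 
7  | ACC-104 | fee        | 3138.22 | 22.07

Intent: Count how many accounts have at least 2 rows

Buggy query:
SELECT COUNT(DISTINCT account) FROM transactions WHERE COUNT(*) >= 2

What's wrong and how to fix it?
Bug: COUNT(*) cannot appear in WHERE; the per-group count doesn't exist yet

Fix: Use a subquery that GROUPs and filters with HAVING, then count its rows

Corrected query:
SELECT COUNT(*) FROM (SELECT account FROM transactions GROUP BY account HAVING COUNT(*) >= 2)

Result:
COUNT(*)
--------
3       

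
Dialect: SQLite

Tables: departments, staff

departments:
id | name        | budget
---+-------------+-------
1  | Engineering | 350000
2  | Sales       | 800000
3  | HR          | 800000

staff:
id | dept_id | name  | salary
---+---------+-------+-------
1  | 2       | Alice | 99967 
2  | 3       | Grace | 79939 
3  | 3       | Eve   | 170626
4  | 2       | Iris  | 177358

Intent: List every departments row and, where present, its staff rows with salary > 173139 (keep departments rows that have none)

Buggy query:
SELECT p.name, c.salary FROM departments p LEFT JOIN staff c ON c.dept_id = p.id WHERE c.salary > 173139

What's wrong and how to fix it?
Bug: A WHERE condition on the right-hand table after LEFT JOIN drops unmatched parents

Fix: Move the right-table condition into the ON clause so unmatched parents are kept

Corrected query:
SELECT p.name, c.salary FROM departments p LEFT JOIN staff c ON c.dept_id = p.id AND c.salary > 173139

Result:
name        | salary
------------+-------
Engineering | NULL  
Sales       | 177358
HR          | NULL  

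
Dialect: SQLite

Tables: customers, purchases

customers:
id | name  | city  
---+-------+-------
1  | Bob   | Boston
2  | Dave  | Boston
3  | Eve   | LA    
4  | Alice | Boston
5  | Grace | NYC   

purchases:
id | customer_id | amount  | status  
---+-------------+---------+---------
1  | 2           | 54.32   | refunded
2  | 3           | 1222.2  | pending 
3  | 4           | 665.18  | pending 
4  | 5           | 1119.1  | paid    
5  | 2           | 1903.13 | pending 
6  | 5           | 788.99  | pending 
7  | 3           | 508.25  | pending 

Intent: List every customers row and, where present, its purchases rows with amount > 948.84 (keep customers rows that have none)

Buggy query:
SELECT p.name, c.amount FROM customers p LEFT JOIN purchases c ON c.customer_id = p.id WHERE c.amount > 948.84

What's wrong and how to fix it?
Bug: Filtering c.amount in WHERE discards the NULL rows produced by LEFT JOIN, turning it into an inner join

Fix: Put 'c.amount > 948.84' in the JOIN's ON clause instead of WHERE

Corrected query:
SELECT p.name, c.amount FROM customers p LEFT JOIN purchases c ON c.customer_id = p.id AND c.amount > 948.84

Result:
name  | amount 
------+--------
Bob   | NULL   
Dave  | 1903.13
Eve   | 1222.2 
Alice | NULL   
Grace | 1119.1 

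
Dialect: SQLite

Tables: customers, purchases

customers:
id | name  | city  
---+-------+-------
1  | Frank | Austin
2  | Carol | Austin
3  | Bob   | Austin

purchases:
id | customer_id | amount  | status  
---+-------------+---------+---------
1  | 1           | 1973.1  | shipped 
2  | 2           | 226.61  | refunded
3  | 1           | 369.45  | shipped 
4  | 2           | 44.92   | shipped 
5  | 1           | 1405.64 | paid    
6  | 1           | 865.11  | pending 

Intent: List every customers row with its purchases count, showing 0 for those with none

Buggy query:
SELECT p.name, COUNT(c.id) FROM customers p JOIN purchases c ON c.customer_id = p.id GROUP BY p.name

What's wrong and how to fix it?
Bug: INNER JOIN drops customers rows that have no matching purchases rows

Fix: Switch to LEFT JOIN to retain unmatched parent rows

Corrected query:
SELECT p.name, COUNT(c.id) FROM customers p LEFT JOIN purchases c ON c.customer_id = p.id GROUP BY p.name

Result:
name  | COUNT(c.id)
------+------------
Bob   | 0          
Carol | 2          
Frank | 4          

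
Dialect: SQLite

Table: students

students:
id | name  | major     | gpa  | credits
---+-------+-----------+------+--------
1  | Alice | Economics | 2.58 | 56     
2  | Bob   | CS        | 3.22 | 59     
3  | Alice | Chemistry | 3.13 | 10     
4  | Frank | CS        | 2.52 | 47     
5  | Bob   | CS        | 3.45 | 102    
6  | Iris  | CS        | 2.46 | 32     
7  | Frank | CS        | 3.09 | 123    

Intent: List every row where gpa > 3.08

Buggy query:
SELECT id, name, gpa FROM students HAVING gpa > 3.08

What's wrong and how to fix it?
Bug: This is a non-aggregate query (no GROUP BY, no aggregates), so in SQLite the HAVING clause is invalid here; a row-level condition belongs in WHERE

Fix: Replace HAVING with WHERE since the condition applies to individual rows

Corrected query:
SELECT id, name, gpa FROM students WHERE gpa > 3.08

Result:
id | name  | gpa 
---+-------+-----
2  | Bob   | 3.22
3  | Alice | 3.13
5  | Bob   | 3.45
7  | Frank | 3.09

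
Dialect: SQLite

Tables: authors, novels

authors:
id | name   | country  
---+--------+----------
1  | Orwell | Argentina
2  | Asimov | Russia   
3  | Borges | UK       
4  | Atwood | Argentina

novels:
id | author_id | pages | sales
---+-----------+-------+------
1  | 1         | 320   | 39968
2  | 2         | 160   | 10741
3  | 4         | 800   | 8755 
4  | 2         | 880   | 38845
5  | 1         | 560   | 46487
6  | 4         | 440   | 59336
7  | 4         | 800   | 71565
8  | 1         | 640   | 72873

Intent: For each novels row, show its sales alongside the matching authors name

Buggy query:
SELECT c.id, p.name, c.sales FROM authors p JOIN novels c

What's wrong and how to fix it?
Bug: Missing join condition: each novels row is matched to all authors rows instead of just its own

Fix: Add ON c.author_id = p.id to the JOIN

Corrected query:
SELECT c.id, p.name, c.sales FROM authors p JOIN novels c ON c.author_id = p.id

Result:
id | name   | sales
---+--------+------
1  | Orwell | 39968
2  | Asimov | 10741
3  | Atwood | 8755 
4  | Asimov | 38845
5  | Orwell | 46487
6  | Atwood | 59336
7  | Atwood | 71565
8  | Orwell | 72873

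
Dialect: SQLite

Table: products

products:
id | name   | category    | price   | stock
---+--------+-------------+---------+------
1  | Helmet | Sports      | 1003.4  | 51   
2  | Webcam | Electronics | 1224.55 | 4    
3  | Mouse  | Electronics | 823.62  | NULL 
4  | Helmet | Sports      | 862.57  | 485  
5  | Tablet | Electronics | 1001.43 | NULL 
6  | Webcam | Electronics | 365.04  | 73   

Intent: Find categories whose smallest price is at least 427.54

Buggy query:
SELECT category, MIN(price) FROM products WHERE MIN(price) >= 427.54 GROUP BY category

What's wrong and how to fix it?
Bug: MIN() in WHERE is a misuse of aggregate

Fix: Use HAVING for the per-group MIN condition

Corrected query:
SELECT category, MIN(price) FROM products GROUP BY category HAVING MIN(price) >= 427.54

Result:
category | MIN(price)
---------+-----------
Sports   | 862.57    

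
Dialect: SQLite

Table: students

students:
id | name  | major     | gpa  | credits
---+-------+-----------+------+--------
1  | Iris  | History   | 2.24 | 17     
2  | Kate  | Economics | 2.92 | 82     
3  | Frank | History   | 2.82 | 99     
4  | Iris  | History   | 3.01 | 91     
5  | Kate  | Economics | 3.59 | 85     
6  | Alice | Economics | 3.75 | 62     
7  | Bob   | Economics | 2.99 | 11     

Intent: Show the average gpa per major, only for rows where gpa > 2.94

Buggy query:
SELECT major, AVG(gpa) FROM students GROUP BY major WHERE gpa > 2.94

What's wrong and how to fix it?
Bug: Row-level WHERE must come before GROUP BY in the clause order

Fix: Move the WHERE clause before GROUP BY

Corrected query:
SELECT major, AVG(gpa) FROM students WHERE gpa > 2.94 GROUP BY major

Result:
major     | AVG(gpa)
----------+---------
Economics | 3.443333
History   | 3.01    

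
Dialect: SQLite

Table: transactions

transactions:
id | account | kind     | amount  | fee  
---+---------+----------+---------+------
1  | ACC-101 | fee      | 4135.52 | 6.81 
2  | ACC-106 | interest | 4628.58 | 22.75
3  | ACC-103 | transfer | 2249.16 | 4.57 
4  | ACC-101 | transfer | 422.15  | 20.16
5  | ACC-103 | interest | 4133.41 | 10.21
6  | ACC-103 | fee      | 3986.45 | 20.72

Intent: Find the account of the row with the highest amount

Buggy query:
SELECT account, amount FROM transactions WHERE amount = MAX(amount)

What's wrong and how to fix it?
Bug: MAX(amount) is an aggregate and cannot be used directly in WHERE

Fix: Use a subquery: WHERE amount = (SELECT MAX(amount) FROM transactions)

Corrected query:
SELECT account, amount FROM transactions WHERE amount = (SELECT MAX(amount) FROM transactions)

Result:
account | amount 
--------+--------
ACC-106 | 4628.58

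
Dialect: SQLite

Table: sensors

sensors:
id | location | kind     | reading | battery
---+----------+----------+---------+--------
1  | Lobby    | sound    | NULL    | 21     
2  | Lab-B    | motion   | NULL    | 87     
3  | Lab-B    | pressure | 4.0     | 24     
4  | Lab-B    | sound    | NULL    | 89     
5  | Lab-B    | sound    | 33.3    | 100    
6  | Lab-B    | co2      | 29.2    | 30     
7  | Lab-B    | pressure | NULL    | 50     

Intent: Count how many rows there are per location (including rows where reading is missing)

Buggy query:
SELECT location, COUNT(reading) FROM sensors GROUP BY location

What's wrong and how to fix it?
Bug: COUNT(reading) skips NULLs, so groups with missing reading are undercounted

Fix: Use COUNT(*) to count all rows regardless of NULL

Corrected query:
SELECT location, COUNT(*) FROM sensors GROUP BY location

Result:
location | COUNT(*)
---------+---------
Lab-B    | 6       
Lobby    | 1       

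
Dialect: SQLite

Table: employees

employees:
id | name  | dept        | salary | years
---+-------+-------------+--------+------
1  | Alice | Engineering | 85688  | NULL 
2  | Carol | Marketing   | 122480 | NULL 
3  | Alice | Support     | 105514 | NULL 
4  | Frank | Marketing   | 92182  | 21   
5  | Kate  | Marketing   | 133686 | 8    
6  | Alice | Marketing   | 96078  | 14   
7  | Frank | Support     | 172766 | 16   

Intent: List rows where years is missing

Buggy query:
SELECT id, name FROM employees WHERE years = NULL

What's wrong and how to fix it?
Bug: '= NULL' is always unknown in SQL three-valued logic, so no rows match

Fix: Replace '= NULL' with 'IS NULL'

Corrected query:
SELECT id, name FROM employees WHERE years IS NULL

Result:
id | name 
---+------
1  | Alice
2  | Carol
3  | Alice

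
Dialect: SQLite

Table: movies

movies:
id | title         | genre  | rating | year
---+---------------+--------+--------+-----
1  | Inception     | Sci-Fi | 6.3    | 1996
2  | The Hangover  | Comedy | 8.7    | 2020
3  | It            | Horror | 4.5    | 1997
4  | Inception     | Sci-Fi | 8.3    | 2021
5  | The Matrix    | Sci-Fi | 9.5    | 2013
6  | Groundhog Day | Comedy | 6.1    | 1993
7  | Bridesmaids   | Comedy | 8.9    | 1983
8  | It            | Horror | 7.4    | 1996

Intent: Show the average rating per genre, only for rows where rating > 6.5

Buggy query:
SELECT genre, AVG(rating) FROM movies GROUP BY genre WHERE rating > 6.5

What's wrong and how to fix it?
Bug: WHERE cannot follow GROUP BY

Fix: Move the WHERE clause before GROUP BY

Corrected query:
SELECT genre, AVG(rating) FROM movies WHERE rating > 6.5 GROUP BY genre

Result:
genre  | AVG(rating)
-------+------------
Comedy | 8.8        
Horror | 7.4        
Sci-Fi | 8.9        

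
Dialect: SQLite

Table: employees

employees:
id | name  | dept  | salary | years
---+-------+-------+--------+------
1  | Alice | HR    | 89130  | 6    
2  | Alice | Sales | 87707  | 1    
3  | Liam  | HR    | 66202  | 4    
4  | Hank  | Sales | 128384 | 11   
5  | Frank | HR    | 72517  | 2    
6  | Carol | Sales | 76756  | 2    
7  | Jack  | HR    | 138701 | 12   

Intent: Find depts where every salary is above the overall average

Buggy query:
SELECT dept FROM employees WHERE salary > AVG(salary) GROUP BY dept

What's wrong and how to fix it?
Bug: AVG() is an aggregate; it can't sit directly in WHERE

Fix: Use a subquery for AVG and a HAVING MIN(...) filter so the condition holds for every row in the group

Corrected query:
SELECT dept FROM employees GROUP BY dept HAVING MIN(salary) > (SELECT AVG(salary) FROM employees)

Result:
(no rows)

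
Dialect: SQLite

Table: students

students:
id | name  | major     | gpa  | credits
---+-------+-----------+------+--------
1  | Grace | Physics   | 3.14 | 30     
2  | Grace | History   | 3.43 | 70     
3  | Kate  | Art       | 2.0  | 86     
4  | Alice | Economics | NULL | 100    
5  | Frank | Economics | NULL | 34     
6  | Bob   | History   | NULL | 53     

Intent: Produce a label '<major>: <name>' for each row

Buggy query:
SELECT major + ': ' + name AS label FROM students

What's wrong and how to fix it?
Bug: '+' is numeric addition; on text columns SQLite converts them to 0 instead of concatenating

Fix: Replace + with || to concatenate text

Corrected query:
SELECT major || ': ' || name AS label FROM students

Result:
label           
----------------
Physics: Grace  
History: Grace  
Art: Kate       
Economics: Alice
Economics: Frank
History: Bob    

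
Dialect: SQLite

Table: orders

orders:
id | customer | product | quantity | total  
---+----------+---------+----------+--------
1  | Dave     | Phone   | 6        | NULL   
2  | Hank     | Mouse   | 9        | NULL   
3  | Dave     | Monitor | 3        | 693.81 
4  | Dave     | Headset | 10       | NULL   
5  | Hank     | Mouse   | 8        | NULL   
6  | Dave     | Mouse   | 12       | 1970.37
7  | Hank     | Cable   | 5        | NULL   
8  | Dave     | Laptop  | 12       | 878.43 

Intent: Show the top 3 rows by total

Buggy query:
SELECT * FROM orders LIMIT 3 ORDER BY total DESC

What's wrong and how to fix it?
Bug: LIMIT must come after ORDER BY

Fix: Swap the clauses: ORDER BY first, then LIMIT

Corrected query:
SELECT * FROM orders ORDER BY total DESC LIMIT 3

Result:
id | customer | product | quantity | total  
---+----------+---------+----------+--------
6  | Dave     | Mouse   | 12       | 1970.37
8  | Dave     | Laptop  | 12       | 878.43 
3  | Dave     | Monitor | 3        | 693.81 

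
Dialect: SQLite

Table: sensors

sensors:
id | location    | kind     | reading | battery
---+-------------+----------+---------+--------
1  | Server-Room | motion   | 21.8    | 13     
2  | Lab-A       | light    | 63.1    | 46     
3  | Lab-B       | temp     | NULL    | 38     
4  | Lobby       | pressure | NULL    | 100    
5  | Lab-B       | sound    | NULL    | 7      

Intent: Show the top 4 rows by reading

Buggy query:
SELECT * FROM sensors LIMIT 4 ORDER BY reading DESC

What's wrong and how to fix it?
Bug: ORDER BY cannot follow LIMIT; LIMIT is the final clause

Fix: Sort with ORDER BY, then apply LIMIT

Corrected query:
SELECT * FROM sensors ORDER BY reading DESC LIMIT 4

Result:
id | location    | kind     | reading | battery
---+-------------+----------+---------+--------
2  | Lab-A       | light    | 63.1    | 46     
1  | Server-Room | motion   | 21.8    | 13     
3  | Lab-B       | temp     | NULL    | 38     
4  | Lobby       | pressure | NULL    | 100    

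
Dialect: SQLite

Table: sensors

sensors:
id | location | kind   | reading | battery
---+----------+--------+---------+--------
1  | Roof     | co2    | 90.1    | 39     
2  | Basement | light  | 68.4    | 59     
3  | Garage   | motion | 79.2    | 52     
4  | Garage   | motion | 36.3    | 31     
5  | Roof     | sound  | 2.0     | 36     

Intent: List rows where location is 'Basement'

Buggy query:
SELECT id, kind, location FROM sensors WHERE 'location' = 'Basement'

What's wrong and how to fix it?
Bug: 'location' in single quotes is a string literal, not the column; the comparison is literal-vs-literal and never true

Fix: Remove the quotes around the column name (or use double quotes for an identifier)

Corrected query:
SELECT id, kind, location FROM sensors WHERE location = 'Basement'

Result:
id | kind  | location
---+-------+---------
2  | light | Basement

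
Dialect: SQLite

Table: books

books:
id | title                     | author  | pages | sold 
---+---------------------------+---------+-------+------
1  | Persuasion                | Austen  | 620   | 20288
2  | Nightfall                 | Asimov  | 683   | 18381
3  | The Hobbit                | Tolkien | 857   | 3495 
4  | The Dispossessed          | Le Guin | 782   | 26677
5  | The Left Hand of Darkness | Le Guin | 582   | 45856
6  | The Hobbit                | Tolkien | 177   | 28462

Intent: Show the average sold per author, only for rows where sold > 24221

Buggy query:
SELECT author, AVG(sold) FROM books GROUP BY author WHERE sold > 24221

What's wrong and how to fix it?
Bug: Row-level WHERE must come before GROUP BY in the clause order

Fix: Move the WHERE clause before GROUP BY

Corrected query:
SELECT author, AVG(sold) FROM books WHERE sold > 24221 GROUP BY author

Result:
author  | AVG(sold)
--------+----------
Le Guin | 36266.5  
Tolkien | 28462    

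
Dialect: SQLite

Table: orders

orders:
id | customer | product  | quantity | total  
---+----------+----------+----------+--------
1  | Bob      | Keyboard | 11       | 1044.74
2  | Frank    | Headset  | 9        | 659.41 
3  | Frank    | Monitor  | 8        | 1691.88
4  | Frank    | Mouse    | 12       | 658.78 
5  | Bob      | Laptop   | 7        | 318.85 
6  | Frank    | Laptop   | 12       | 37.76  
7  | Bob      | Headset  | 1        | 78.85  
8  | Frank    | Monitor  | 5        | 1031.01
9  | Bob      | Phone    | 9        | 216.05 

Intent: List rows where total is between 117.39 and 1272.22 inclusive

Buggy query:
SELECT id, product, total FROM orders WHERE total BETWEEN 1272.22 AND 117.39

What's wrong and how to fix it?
Bug: BETWEEN expects the lower bound first; with 1272.22 AND 117.39 the range is empty

Fix: Write BETWEEN 117.39 AND 1272.22

Corrected query:
SELECT id, product, total FROM orders WHERE total BETWEEN 117.39 AND 1272.22

Result:
id | product  | total  
---+----------+--------
1  | Keyboard | 1044.74
2  | Headset  | 659.41 
4  | Mouse    | 658.78 
5  | Laptop   | 318.85 
8  | Monitor  | 1031.01
9  | Phone    | 216.05 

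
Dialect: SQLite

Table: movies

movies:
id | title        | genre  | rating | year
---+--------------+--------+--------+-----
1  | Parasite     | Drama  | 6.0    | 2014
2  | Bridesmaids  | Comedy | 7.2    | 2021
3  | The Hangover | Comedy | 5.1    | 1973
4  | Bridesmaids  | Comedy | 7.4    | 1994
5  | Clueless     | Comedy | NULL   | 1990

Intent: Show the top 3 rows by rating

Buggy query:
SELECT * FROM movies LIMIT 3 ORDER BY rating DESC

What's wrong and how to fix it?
Bug: ORDER BY cannot follow LIMIT; LIMIT is the final clause

Fix: Sort with ORDER BY, then apply LIMIT

Corrected query:
SELECT * FROM movies ORDER BY rating DESC LIMIT 3

Result:
id | title       | genre  | rating | year
---+-------------+--------+--------+-----
4  | Bridesmaids | Comedy | 7.4    | 1994
2  | Bridesmaids | Comedy | 7.2    | 2021
1  | Parasite    | Drama  | 6      | 2014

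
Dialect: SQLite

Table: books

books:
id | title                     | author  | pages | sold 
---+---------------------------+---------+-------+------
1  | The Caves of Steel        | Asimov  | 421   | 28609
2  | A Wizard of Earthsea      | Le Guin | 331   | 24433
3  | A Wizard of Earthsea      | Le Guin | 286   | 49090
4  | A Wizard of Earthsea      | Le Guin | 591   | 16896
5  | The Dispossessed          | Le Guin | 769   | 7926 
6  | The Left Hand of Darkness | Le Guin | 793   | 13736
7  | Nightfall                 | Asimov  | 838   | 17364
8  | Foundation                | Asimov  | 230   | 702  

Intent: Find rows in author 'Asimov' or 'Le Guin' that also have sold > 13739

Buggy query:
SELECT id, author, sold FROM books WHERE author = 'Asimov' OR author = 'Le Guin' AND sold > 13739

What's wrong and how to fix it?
Bug: AND binds tighter than OR, so this parses as author = 'Asimov' OR (author = 'Le Guin' AND sold > 13739)

Fix: Group the OR with parentheses (or use IN), then AND the threshold

Corrected query:
SELECT id, author, sold FROM books WHERE (author = 'Asimov' OR author = 'Le Guin') AND sold > 13739

Result:
id | author  | sold 
---+---------+------
1  | Asimov  | 28609
2  | Le Guin | 24433
3  | Le Guin | 49090
4  | Le Guin | 16896
7  | Asimov  | 17364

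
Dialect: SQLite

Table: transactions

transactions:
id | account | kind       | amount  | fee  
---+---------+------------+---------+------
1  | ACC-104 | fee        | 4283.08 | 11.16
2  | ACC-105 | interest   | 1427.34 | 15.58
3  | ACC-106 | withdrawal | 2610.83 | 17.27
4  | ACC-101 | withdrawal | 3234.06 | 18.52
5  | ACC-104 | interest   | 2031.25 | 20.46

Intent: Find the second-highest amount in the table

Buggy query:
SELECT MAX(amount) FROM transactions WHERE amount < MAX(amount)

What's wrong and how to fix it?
Bug: The inner MAX is an aggregate inside WHERE, which is not allowed

Fix: Put the inner MAX in a scalar subquery

Corrected query:
SELECT MAX(amount) FROM transactions WHERE amount < (SELECT MAX(amount) FROM transactions)

Result:
MAX(amount)
-----------
3234.06    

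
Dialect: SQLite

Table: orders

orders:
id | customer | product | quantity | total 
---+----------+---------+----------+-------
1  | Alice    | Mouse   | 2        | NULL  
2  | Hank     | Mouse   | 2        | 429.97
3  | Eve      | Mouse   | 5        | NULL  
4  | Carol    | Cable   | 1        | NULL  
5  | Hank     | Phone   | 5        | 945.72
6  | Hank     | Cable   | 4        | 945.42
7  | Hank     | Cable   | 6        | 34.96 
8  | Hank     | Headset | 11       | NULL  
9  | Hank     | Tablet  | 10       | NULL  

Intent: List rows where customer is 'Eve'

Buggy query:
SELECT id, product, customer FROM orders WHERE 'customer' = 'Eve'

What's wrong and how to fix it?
Bug: Single quotes denote string literals in SQL; the column name is being compared as a constant string

Fix: Reference the column as customer without single quotes

Corrected query:
SELECT id, product, customer FROM orders WHERE customer = 'Eve'

Result:
id | product | customer
---+---------+---------
3  | Mouse   | Eve     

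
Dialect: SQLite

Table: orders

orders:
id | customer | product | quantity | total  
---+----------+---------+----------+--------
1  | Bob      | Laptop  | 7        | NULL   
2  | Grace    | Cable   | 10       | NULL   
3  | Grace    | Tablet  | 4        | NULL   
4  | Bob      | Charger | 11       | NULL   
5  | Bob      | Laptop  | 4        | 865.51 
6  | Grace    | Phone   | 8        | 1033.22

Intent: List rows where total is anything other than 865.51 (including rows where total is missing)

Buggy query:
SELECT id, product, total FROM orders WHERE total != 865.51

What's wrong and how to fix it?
Bug: 'total != 865.51' is unknown when total is NULL, so NULL rows are silently excluded

Fix: Handle NULL separately with IS NULL alongside the inequality

Corrected query:
SELECT id, product, total FROM orders WHERE total != 865.51 OR total IS NULL

Result:
id | product | total  
---+---------+--------
1  | Laptop  | NULL   
2  | Cable   | NULL   
3  | Tablet  | NULL   
4  | Charger | NULL   
6  | Phone   | 1033.22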